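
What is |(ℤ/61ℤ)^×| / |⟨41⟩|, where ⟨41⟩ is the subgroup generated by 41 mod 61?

Since 41 ∈ (Z/61Z)^×, its order divides φ(61) = 61 − 1 = 60 = 2^2 · 3 · 5.
Divisors of 60: 1, 2, 3, 4, 5, 6, 10, 12, 15, 20, 30, 60.
Evaluate successive powers at the divisors of 60:
41^1 ≡ 41
41^2 ≡ 34
41^3 ≡ 52
41^4 ≡ 58
41^5 ≡ 60
41^6 ≡ 20
41^10 ≡ 1
So ord_61(41) = 10, hence |⟨41⟩| = 10.
[(Z/61Z)^× : ⟨41⟩] = 60/10 = 6.

6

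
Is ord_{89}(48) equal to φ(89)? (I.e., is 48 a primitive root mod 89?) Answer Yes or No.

Yes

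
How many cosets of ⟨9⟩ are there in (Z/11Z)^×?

The order of 9 must divide φ(11) = 11 − 1 = 10 = 2 · 5.
Divisors of 10: 1, 2, 5, 10.
Test each divisor d:
9^1 ≡ 9 (mod 11)
9^2 ≡ 4 (mod 11)
9^5 ≡ 1 (mod 11) ✓
So ord_11(9) = 5, hence |⟨9⟩| = 5.
Index = |(Z/11Z)^×| / |⟨9⟩| = 10 / 5 = 2.

2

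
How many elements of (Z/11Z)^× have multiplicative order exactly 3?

0

φ(11) = 11 − 1 = 10 = 2 · 5.
In a cyclic group of order 10, there are φ(d) elements of order d for each divisor d of 10, and zero for non-divisors.
Here 10 is not a multiple of 3, so there are no elements of order 3.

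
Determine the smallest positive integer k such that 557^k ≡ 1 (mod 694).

The order of 557 must divide φ(694) = φ(2)·φ(347) = 1·346 = 346 = 2 · 173.
Divisors of 346: 1, 2, 173, 346.
Check 557^d mod 694 for each divisor in increasing order:
557^1 ≡ 557
557^2 ≡ 31
557^173 ≡ 693
557^346 ≡ 1
So ord_694(557) = 346.

346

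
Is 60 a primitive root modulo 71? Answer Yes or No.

No

φ(71) = 71 − 1 = 70 = 2 · 5 · 7.
It suffices to check that the order of 60 is not a proper divisor of 70: compute 60^(70/q) for q ∈ {2, 5, 7}.
60^35 ≡ 1 (mod 71)  [q = 2: ≡ 1 ✗]
60^14 ≡ 54 (mod 71)  [q = 5: ≢ 1 ✓]
60^10 ≡ 32 (mod 71)  [q = 7: ≢ 1 ✓]
The check at q = 2 fails, so 60 generates a proper subgroup.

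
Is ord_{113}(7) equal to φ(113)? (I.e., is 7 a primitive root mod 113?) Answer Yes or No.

No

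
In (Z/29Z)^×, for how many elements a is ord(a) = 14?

φ(29) = 29 − 1 = 28 = 2^2 · 7.
In a cyclic group of order 28, there are φ(d) elements of order d for each divisor d of 28, and zero for non-divisors.
14 = 2 · 7 divides 28, and φ(14) = 6.

6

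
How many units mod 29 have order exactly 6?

0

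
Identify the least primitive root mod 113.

3

φ(113) = 113 − 1 = 112 = 2^4 · 7.
Test candidates g = 2, 3, … against the prime factors q ∈ {2, 7} of φ(113): g is a generator iff g^(112/q) ≢ 1 for every such q.
g = 2: 2^56 ≡ 1 — hits 1, so not a primitive root.
g = 3: 3^56 ≡ 112; 3^16 ≡ 49 — none is 1, so 3 is a primitive root.
The smallest primitive root modulo 113 is 3.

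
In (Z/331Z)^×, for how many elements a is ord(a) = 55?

φ(331) = 331 − 1 = 330 = 2 · 3 · 5 · 11.
In a cyclic group of order 330, there are φ(d) elements of order d for each divisor d of 330, and zero for non-divisors.
55 = 5 · 11 divides 330, and φ(55) = 40.

40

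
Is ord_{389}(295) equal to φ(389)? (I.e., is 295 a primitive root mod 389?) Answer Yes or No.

No

φ(389) = 389 − 1 = 388 = 2^2 · 97.
An element g generates (Z/389Z)^× iff g^(388/q) ≢ 1 (mod 389) for each prime q ∈ {2, 97}.
295^194 ≡ 1 (mod 389)  [q = 2: ≡ 1 ✗]
295^4 ≡ 262 (mod 389)  [q = 97: ≢ 1 ✓]
The check at q = 2 fails, so 295 generates a proper subgroup.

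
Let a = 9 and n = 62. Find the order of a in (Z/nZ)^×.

15

ord(9) | φ(62) = φ(2)·φ(31) = 1·30 = 30 = 2 · 3 · 5.
Divisors of 30: 1, 2, 3, 5, 6, 10, 15, 30.
Evaluate successive powers at the divisors of 30:
9^1 ≡ 9 (mod 62)
9^2 ≡ 19 (mod 62)
9^3 ≡ 47 (mod 62)
9^5 ≡ 25 (mod 62)
9^6 ≡ 39 (mod 62)
9^10 ≡ 5 (mod 62)
9^15 ≡ 1 (mod 62) ✓
Hence ord(9) = 15.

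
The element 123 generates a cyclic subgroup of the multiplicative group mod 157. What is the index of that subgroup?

1

Since 123 ∈ (Z/157Z)^×, its order divides φ(157) = 157 − 1 = 156 = 2^2 · 3 · 13.
Divisors of 156: 1, 2, 3, 4, 6, 12, 13, 26, 39, 52, 78, 156.
Evaluate successive powers at the divisors of 156:
123^1 ≡ 123 (mod 157)
123^2 ≡ 57 (mod 157)
123^3 ≡ 103 (mod 157)
123^4 ≡ 109 (mod 157)
123^6 ≡ 90 (mod 157)
123^12 ≡ 93 (mod 157)
123^13 ≡ 135 (mod 157)
123^26 ≡ 13 (mod 157)
123^39 ≡ 28 (mod 157)
123^52 ≡ 12 (mod 157)
123^78 ≡ 156 (mod 157)
123^156 ≡ 1 (mod 157) ✓
Thus |⟨123⟩| = ord(123) = 156.
The index is φ(157) / ord(123) = 156 / 156 = 1.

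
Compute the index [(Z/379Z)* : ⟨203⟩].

Since 203 ∈ (Z/379Z)^×, its order divides φ(379) = 379 − 1 = 378 = 2 · 3^3 · 7.
Divisors of 378: 1, 2, 3, 6, 7, 9, 14, 18, 21, 27, 42, 54, 63, 126, 189, 378.
Check 203^d mod 379 for each divisor in increasing order:
203^1 ≡ 203 (mod 379)
203^2 ≡ 277 (mod 379)
203^3 ≡ 139 (mod 379)
203^6 ≡ 371 (mod 379)
203^7 ≡ 271 (mod 379)
203^9 ≡ 25 (mod 379)
203^14 ≡ 294 (mod 379)
203^18 ≡ 246 (mod 379)
203^21 ≡ 84 (mod 379)
203^27 ≡ 86 (mod 379)
203^42 ≡ 234 (mod 379)
203^54 ≡ 195 (mod 379)
203^63 ≡ 327 (mod 379)
203^126 ≡ 51 (mod 379)
203^189 ≡ 1 (mod 379) ✓
So ord_379(203) = 189, hence |⟨203⟩| = 189.
Index = |(Z/379Z)^×| / |⟨203⟩| = 378 / 189 = 2.

2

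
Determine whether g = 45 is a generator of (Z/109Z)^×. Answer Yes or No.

φ(109) = 109 − 1 = 108 = 2^2 · 3^3.
It suffices to check that the order of 45 is not a proper divisor of 108: compute 45^(108/q) for q ∈ {2, 3}.
45^54 ≡ 1 (mod 109)  [q = 2: ≡ 1 ✗]
45^36 ≡ 1 (mod 109)  [q = 3: ≡ 1 ✗]
The check at q = 2 fails, so 45 generates a proper subgroup.

No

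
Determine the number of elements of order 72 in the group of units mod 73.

φ(73) = 73 − 1 = 72 = 2^3 · 3^2.
(Z/73Z)^× is cyclic (|G| = 72); a cyclic group of order m has exactly φ(d) elements of each order d | m, and none otherwise.
72 = 2^3 · 3^2 divides 72, and φ(72) = 24.

24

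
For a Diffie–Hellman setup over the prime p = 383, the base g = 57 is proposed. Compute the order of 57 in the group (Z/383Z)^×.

191

By Lagrange's theorem, ord_383(57) divides φ(383) = 383 − 1 = 382 = 2 · 191.
Divisors of 382: 1, 2, 191, 382.
Check 57^d mod 383 for each divisor in increasing order:
57^1 ≡ 57 (mod 383)
57^2 ≡ 185 (mod 383)
57^191 ≡ 1 (mod 383) ✓
Hence ord(57) = 191.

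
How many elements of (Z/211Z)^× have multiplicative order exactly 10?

φ(211) = 211 − 1 = 210 = 2 · 3 · 5 · 7.
Since (Z/211Z)^× is cyclic of order 210, the number of elements of order d is φ(d) when d | 210 and 0 otherwise.
10 = 2 · 5 divides 210, and φ(10) = 4.

4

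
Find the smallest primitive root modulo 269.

2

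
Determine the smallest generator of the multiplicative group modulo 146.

φ(146) = φ(2)·φ(73) = 1·72 = 72 = 2^3 · 3^2.
Test candidates g = 2, 3, … against the prime factors q ∈ {2, 3} of φ(146): g is a generator iff g^(72/q) ≢ 1 for every such q.
g = 2: gcd(2, 146) = 2 > 1, not a unit — skip.
g = 3: 3^36 ≡ 1 — hits 1, so not a primitive root.
g = 4: gcd(4, 146) = 2 > 1, not a unit — skip.
g = 5: 5^36 ≡ 145; 5^24 ≡ 81 — none is 1, so 5 is a primitive root.
The smallest primitive root modulo 146 is 5.

5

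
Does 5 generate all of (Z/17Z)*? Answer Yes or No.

φ(17) = 17 − 1 = 16 = 2^4.
It suffices to check that the order of 5 is not a proper divisor of 16: compute 5^(16/q) for q ∈ {2}.
5^8 ≡ 16 (mod 17)  [q = 2: ≢ 1 ✓]
All checks pass, so 5 has order 16 and is a primitive root modulo 17.

Yes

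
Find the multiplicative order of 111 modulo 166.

41

ord(111) | φ(166) = φ(2)·φ(83) = 1·82 = 82 = 2 · 41.
Divisors of 82: 1, 2, 41, 82.
Compute 111^d (mod 166) for the divisors d until we hit 1:
111^1 ≡ 111 (mod 166)
111^2 ≡ 37 (mod 166)
111^41 ≡ 1 (mod 166) ✓
Therefore the multiplicative order of 111 modulo 166 is 41.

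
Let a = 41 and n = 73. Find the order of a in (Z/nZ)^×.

By Lagrange's theorem, ord_73(41) divides φ(73) = 73 − 1 = 72 = 2^3 · 3^2.
Divisors of 72: 1, 2, 3, 4, 6, 8, 9, 12, 18, 24, 36, 72.
Test each divisor d:
41^1 ≡ 41 (mod 73)
41^2 ≡ 2 (mod 73)
41^3 ≡ 9 (mod 73)
41^4 ≡ 4 (mod 73)
41^6 ≡ 8 (mod 73)
41^8 ≡ 16 (mod 73)
41^9 ≡ 72 (mod 73)
41^12 ≡ 64 (mod 73)
41^18 ≡ 1 (mod 73) ✓
So ord_73(41) = 18.

18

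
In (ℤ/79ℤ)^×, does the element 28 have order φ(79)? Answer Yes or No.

Yes

φ(79) = 79 − 1 = 78 = 2 · 3 · 13.
It suffices to check that the order of 28 is not a proper divisor of 78: compute 28^(78/q) for q ∈ {2, 3, 13}.
28^39 ≡ 78 (mod 79)  [q = 2: ≢ 1 ✓]
28^26 ≡ 23 (mod 79)  [q = 3: ≢ 1 ✓]
28^6 ≡ 21 (mod 79)  [q = 13: ≢ 1 ✓]
Every test exponent gives a nontrivial residue, hence 28 generates the full group.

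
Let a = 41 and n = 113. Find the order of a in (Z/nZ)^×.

56

By Lagrange's theorem, ord_113(41) divides φ(113) = 113 − 1 = 112 = 2^4 · 7.
Divisors of 112: 1, 2, 4, 7, 8, 14, 16, 28, 56, 112.
Evaluate successive powers at the divisors of 112:
41^1 ≡ 41
41^2 ≡ 99
41^4 ≡ 83
41^7 ≡ 44
41^8 ≡ 109
41^14 ≡ 15
41^16 ≡ 16
41^28 ≡ 112
41^56 ≡ 1
The smallest such exponent is 56, so the order of 41 is 56.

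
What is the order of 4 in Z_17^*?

4

ord(4) | φ(17) = 17 − 1 = 16 = 2^4.
Divisors of 16: 1, 2, 4, 8, 16.
Test each divisor d:
4^1 ≡ 4
4^2 ≡ 16
4^4 ≡ 1
The smallest such exponent is 4, so the order of 4 is 4.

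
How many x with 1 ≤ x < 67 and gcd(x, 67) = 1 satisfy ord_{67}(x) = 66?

φ(67) = 67 − 1 = 66 = 2 · 3 · 11.
In a cyclic group of order 66, there are φ(d) elements of order d for each divisor d of 66, and zero for non-divisors.
66 = 2 · 3 · 11 divides 66, and φ(66) = 20.

20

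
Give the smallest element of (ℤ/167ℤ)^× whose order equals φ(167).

5

φ(167) = 167 − 1 = 166 = 2 · 83.
g is a primitive root iff g^(166/q) ≢ 1 (mod 167) for each prime q ∈ {2, 83}.
g = 2: 2^83 ≡ 1 — hits 1, so not a primitive root.
g = 3: 3^83 ≡ 1 — hits 1, so not a primitive root.
g = 4: 4^83 ≡ 1 — hits 1, so not a primitive root.
g = 5: 5^83 ≡ 166; 5^2 ≡ 25 — none is 1, so 5 is a primitive root.
The smallest primitive root modulo 167 is 5.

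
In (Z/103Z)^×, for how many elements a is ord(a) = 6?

φ(103) = 103 − 1 = 102 = 2 · 3 · 17.
Since (Z/103Z)^× is cyclic of order 102, the number of elements of order d is φ(d) when d | 102 and 0 otherwise.
6 = 2 · 3 divides 102, and φ(6) = 2.

2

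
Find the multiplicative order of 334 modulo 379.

Since 334 ∈ (Z/379Z)^×, its order divides φ(379) = 379 − 1 = 378 = 2 · 3^3 · 7.
Divisors of 378: 1, 2, 3, 6, 7, 9, 14, 18, 21, 27, 42, 54, 63, 126, 189, 378.
Evaluate successive powers at the divisors of 378:
334^1 ≡ 334 (mod 379)
334^2 ≡ 130 (mod 379)
334^3 ≡ 214 (mod 379)
334^6 ≡ 316 (mod 379)
334^7 ≡ 182 (mod 379)
334^9 ≡ 162 (mod 379)
334^14 ≡ 151 (mod 379)
334^18 ≡ 93 (mod 379)
334^21 ≡ 194 (mod 379)
334^27 ≡ 285 (mod 379)
334^42 ≡ 115 (mod 379)
334^54 ≡ 119 (mod 379)
334^63 ≡ 328 (mod 379)
334^126 ≡ 327 (mod 379)
334^189 ≡ 378 (mod 379)
334^378 ≡ 1 (mod 379) ✓
Hence ord(334) = 378.

378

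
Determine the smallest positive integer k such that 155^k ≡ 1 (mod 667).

ord(155) | φ(667) = φ(23·29) = (23−1)·(29−1) = 22·28 = 616 = 2^3 · 7 · 11.
Divisors of 616: 1, 2, 4, 7, 8, 11, 14, 22, 28, 44, 56, 77, 88, 154, 308, 616.
Test each divisor d:
155^1 ≡ 155 (mod 667)
155^2 ≡ 13 (mod 667)
155^4 ≡ 169 (mod 667)
155^7 ≡ 365 (mod 667)
155^8 ≡ 547 (mod 667)
155^11 ≡ 321 (mod 667)
155^14 ≡ 492 (mod 667)
155^22 ≡ 323 (mod 667)
155^28 ≡ 610 (mod 667)
155^44 ≡ 277 (mod 667)
155^56 ≡ 581 (mod 667)
155^77 ≡ 505 (mod 667)
155^88 ≡ 24 (mod 667)
155^154 ≡ 231 (mod 667)
155^308 ≡ 1 (mod 667) ✓
Therefore the multiplicative order of 155 modulo 667 is 308.

308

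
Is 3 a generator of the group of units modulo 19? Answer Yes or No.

Yes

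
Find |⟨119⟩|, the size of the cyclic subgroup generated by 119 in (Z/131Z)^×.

The order of 119 must divide φ(131) = 131 − 1 = 130 = 2 · 5 · 13.
Divisors of 130: 1, 2, 5, 10, 13, 26, 65, 130.
Compute 119^d (mod 131) for the divisors d until we hit 1:
119^1 ≡ 119 (mod 131)
119^2 ≡ 13 (mod 131)
119^5 ≡ 68 (mod 131)
119^10 ≡ 39 (mod 131)
119^13 ≡ 73 (mod 131)
119^26 ≡ 89 (mod 131)
119^65 ≡ 130 (mod 131)
119^130 ≡ 1 (mod 131) ✓
The smallest such exponent is 130, so the order of 119 is 130.

130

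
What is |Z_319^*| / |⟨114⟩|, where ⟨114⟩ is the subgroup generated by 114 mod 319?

2

ord(114) | φ(319) = φ(11·29) = (11−1)·(29−1) = 10·28 = 280 = 2^3 · 5 · 7.
Divisors of 280: 1, 2, 4, 5, 7, 8, 10, 14, 20, 28, 35, 40, 56, 70, 140, 280.
Test each divisor d:
114^1 ≡ 114 (mod 319)
114^2 ≡ 236 (mod 319)
114^4 ≡ 190 (mod 319)
114^5 ≡ 287 (mod 319)
114^7 ≡ 104 (mod 319)
114^8 ≡ 53 (mod 319)
114^10 ≡ 67 (mod 319)
114^14 ≡ 289 (mod 319)
114^20 ≡ 23 (mod 319)
114^28 ≡ 262 (mod 319)
114^35 ≡ 133 (mod 319)
114^40 ≡ 210 (mod 319)
114^56 ≡ 59 (mod 319)
114^70 ≡ 144 (mod 319)
114^140 ≡ 1 (mod 319) ✓
So ord_319(114) = 140, hence |⟨114⟩| = 140.
Index = |(Z/319Z)^×| / |⟨114⟩| = 280 / 140 = 2.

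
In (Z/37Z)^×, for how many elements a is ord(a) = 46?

0

φ(37) = 37 − 1 = 36 = 2^2 · 3^2.
Since (Z/37Z)^× is cyclic of order 36, the number of elements of order d is φ(d) when d | 36 and 0 otherwise.
Here 36 is not a multiple of 46, so there are no elements of order 46.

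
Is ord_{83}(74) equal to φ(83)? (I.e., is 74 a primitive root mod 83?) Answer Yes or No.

φ(83) = 83 − 1 = 82 = 2 · 41.
Test 74^(82/q) mod 83 for each prime factor q of 82:
74^41 ≡ 82 (mod 83)  [q = 2: ≢ 1 ✓]
74^2 ≡ 81 (mod 83)  [q = 41: ≢ 1 ✓]
Every test exponent gives a nontrivial residue, hence 74 generates the full group.

Yes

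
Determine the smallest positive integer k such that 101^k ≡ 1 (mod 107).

53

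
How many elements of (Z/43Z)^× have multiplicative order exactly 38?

φ(43) = 43 − 1 = 42 = 2 · 3 · 7.
(Z/43Z)^× is cyclic (|G| = 42); a cyclic group of order m has exactly φ(d) elements of each order d | m, and none otherwise.
38 does not divide 42, so no element of (Z/43Z)^× has order 38.

0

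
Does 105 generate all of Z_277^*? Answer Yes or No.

φ(277) = 277 − 1 = 276 = 2^2 · 3 · 23.
An element g generates (Z/277Z)^× iff g^(276/q) ≢ 1 (mod 277) for each prime q ∈ {2, 3, 23}.
105^138 ≡ 276 (mod 277)  [q = 2: ≢ 1 ✓]
105^92 ≡ 116 (mod 277)  [q = 3: ≢ 1 ✓]
105^12 ≡ 155 (mod 277)  [q = 23: ≢ 1 ✓]
All checks pass, so 105 has order 276 and is a primitive root modulo 277.

Yes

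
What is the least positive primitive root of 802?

3

φ(802) = φ(2)·φ(401) = 1·400 = 400 = 2^4 · 5^2.
g is a primitive root iff g^(400/q) ≢ 1 (mod 802) for each prime q ∈ {2, 5}.
g = 2: gcd(2, 802) = 2 > 1, not a unit — skip.
g = 3: 3^200 ≡ 801; 3^80 ≡ 473 — none is 1, so 3 is a primitive root.
So 3 is the smallest generator of (Z/802Z)^×.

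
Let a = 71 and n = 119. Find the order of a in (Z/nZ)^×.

The order of 71 must divide φ(119) = φ(7·17) = (7−1)·(17−1) = 6·16 = 96 = 2^5 · 3.
Divisors of 96: 1, 2, 3, 4, 6, 8, 12, 16, 24, 32, 48, 96.
Test each divisor d:
71^1 ≡ 71
71^2 ≡ 43
71^3 ≡ 78
71^4 ≡ 64
71^6 ≡ 15
71^8 ≡ 50
71^12 ≡ 106
71^16 ≡ 1
The smallest such exponent is 16, so the order of 71 is 16.

16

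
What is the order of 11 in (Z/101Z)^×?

The order of 11 must divide φ(101) = 101 − 1 = 100 = 2^2 · 5^2.
Divisors of 100: 1, 2, 4, 5, 10, 20, 25, 50, 100.
Compute 11^d (mod 101) for the divisors d until we hit 1:
11^1 ≡ 11 (mod 101)
11^2 ≡ 20 (mod 101)
11^4 ≡ 97 (mod 101)
11^5 ≡ 57 (mod 101)
11^10 ≡ 17 (mod 101)
11^20 ≡ 87 (mod 101)
11^25 ≡ 10 (mod 101)
11^50 ≡ 100 (mod 101)
11^100 ≡ 1 (mod 101) ✓
Therefore the multiplicative order of 11 modulo 101 is 100.

100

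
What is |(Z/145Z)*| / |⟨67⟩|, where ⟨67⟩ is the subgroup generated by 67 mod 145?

ord(67) | φ(145) = φ(5·29) = (5−1)·(29−1) = 4·28 = 112 = 2^4 · 7.
Divisors of 112: 1, 2, 4, 7, 8, 14, 16, 28, 56, 112.
Compute 67^d (mod 145) for the divisors d until we hit 1:
67^1 ≡ 67 (mod 145)
67^2 ≡ 139 (mod 145)
67^4 ≡ 36 (mod 145)
67^7 ≡ 28 (mod 145)
67^8 ≡ 136 (mod 145)
67^14 ≡ 59 (mod 145)
67^16 ≡ 81 (mod 145)
67^28 ≡ 1 (mod 145) ✓
The order of 67 is 28, so the subgroup it generates has 28 elements.
Index = |(Z/145Z)^×| / |⟨67⟩| = 112 / 28 = 4.

4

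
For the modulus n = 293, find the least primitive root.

φ(293) = 293 − 1 = 292 = 2^2 · 73.
Test candidates g = 2, 3, … against the prime factors q ∈ {2, 73} of φ(293): g is a generator iff g^(292/q) ≢ 1 for every such q.
g = 2: 2^146 ≡ 292; 2^4 ≡ 16 — none is 1, so 2 is a primitive root.
So 2 is the smallest generator of (Z/293Z)^×.

2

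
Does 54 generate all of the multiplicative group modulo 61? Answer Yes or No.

Yes

φ(61) = 61 − 1 = 60 = 2^2 · 3 · 5.
Test 54^(60/q) mod 61 for each prime factor q of 60:
54^30 ≡ 60 (mod 61)  [q = 2: ≢ 1 ✓]
54^20 ≡ 47 (mod 61)  [q = 3: ≢ 1 ✓]
54^12 ≡ 34 (mod 61)  [q = 5: ≢ 1 ✓]
Every test exponent gives a nontrivial residue, hence 54 generates the full group.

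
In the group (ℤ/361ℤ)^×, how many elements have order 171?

φ(361) = φ(19^2) = 19·(19−1) = 342 = 2 · 3^2 · 19.
In a cyclic group of order 342, there are φ(d) elements of order d for each divisor d of 342, and zero for non-divisors.
171 = 3^2 · 19 divides 342, and φ(171) = 108.

108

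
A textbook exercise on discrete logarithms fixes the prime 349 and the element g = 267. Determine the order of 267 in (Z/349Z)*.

348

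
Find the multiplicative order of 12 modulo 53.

52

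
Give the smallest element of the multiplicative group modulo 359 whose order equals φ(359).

7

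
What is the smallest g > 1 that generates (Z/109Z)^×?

6

φ(109) = 109 − 1 = 108 = 2^2 · 3^3.
Test candidates g = 2, 3, … against the prime factors q ∈ {2, 3} of φ(109): g is a generator iff g^(108/q) ≢ 1 for every such q.
g = 2: 2^54 ≡ 108; 2^36 ≡ 1 — hits 1, so not a primitive root.
g = 3: 3^54 ≡ 1 — hits 1, so not a primitive root.
g = 4: 4^54 ≡ 1 — hits 1, so not a primitive root.
g = 5: 5^54 ≡ 1 — hits 1, so not a primitive root.
g = 6: 6^54 ≡ 108; 6^36 ≡ 63 — none is 1, so 6 is a primitive root.
Hence the least primitive root of 109 is 6.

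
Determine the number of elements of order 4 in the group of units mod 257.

2

φ(257) = 257 − 1 = 256 = 2^8.
Since (Z/257Z)^× is cyclic of order 256, the number of elements of order d is φ(d) when d | 256 and 0 otherwise.
4 = 2^2 divides 256, and φ(4) = 2.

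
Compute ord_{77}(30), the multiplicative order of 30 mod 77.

30

ord(30) | φ(77) = φ(7·11) = (7−1)·(11−1) = 6·10 = 60 = 2^2 · 3 · 5.
Divisors of 60: 1, 2, 3, 4, 5, 6, 10, 12, 15, 20, 30, 60.
Compute 30^d (mod 77) for the divisors d until we hit 1:
30^1 ≡ 30 (mod 77)
30^2 ≡ 53 (mod 77)
30^3 ≡ 50 (mod 77)
30^4 ≡ 37 (mod 77)
30^5 ≡ 32 (mod 77)
30^6 ≡ 36 (mod 77)
30^10 ≡ 23 (mod 77)
30^12 ≡ 64 (mod 77)
30^15 ≡ 43 (mod 77)
30^20 ≡ 67 (mod 77)
30^30 ≡ 1 (mod 77) ✓
Therefore the multiplicative order of 30 modulo 77 is 30.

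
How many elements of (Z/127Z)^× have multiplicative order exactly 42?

12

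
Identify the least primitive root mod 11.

2

φ(11) = 11 − 1 = 10 = 2 · 5.
Test candidates g = 2, 3, … against the prime factors q ∈ {2, 5} of φ(11): g is a generator iff g^(10/q) ≢ 1 for every such q.
g = 2: 2^5 ≡ 10; 2^2 ≡ 4 — none is 1, so 2 is a primitive root.
The smallest primitive root modulo 11 is 2.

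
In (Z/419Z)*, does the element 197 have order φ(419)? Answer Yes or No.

No

φ(419) = 419 − 1 = 418 = 2 · 11 · 19.
Test 197^(418/q) mod 419 for each prime factor q of 418:
197^209 ≡ 1 (mod 419)  [q = 2: ≡ 1 ✗]
197^38 ≡ 348 (mod 419)  [q = 11: ≢ 1 ✓]
197^22 ≡ 330 (mod 419)  [q = 19: ≢ 1 ✓]
197^209 ≡ 1 shows ord(197) | 209, strictly less than φ(419); not a primitive root.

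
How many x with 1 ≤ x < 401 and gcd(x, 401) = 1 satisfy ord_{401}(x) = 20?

φ(401) = 401 − 1 = 400 = 2^4 · 5^2.
(Z/401Z)^× is cyclic (|G| = 400); a cyclic group of order m has exactly φ(d) elements of each order d | m, and none otherwise.
20 = 2^2 · 5 divides 400, and φ(20) = 8.

8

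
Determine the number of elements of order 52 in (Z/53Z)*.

24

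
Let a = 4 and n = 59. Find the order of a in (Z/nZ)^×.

29

By Lagrange's theorem, ord_59(4) divides φ(59) = 59 − 1 = 58 = 2 · 29.
Divisors of 58: 1, 2, 29, 58.
Compute 4^d (mod 59) for the divisors d until we hit 1:
4^1 ≡ 4 (mod 59)
4^2 ≡ 16 (mod 59)
4^29 ≡ 1 (mod 59) ✓
The smallest such exponent is 29, so the order of 4 is 29.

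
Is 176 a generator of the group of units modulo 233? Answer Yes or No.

Yes

φ(233) = 233 − 1 = 232 = 2^3 · 29.
It suffices to check that the order of 176 is not a proper divisor of 232: compute 176^(232/q) for q ∈ {2, 29}.
176^116 ≡ 232 (mod 233)  [q = 2: ≢ 1 ✓]
176^8 ≡ 135 (mod 233)  [q = 29: ≢ 1 ✓]
All checks pass, so 176 has order 232 and is a primitive root modulo 233.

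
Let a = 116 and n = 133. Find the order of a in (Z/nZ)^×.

Since 116 ∈ (Z/133Z)^×, its order divides φ(133) = φ(7·19) = (7−1)·(19−1) = 6·18 = 108 = 2^2 · 3^3.
Divisors of 108: 1, 2, 3, 4, 6, 9, 12, 18, 27, 36, 54, 108.
Test each divisor d:
116^1 ≡ 116 (mod 133)
116^2 ≡ 23 (mod 133)
116^3 ≡ 8 (mod 133)
116^4 ≡ 130 (mod 133)
116^6 ≡ 64 (mod 133)
116^9 ≡ 113 (mod 133)
116^12 ≡ 106 (mod 133)
116^18 ≡ 1 (mod 133) ✓
Hence ord(116) = 18.

18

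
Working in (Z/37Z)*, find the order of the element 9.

9

Since 9 ∈ (Z/37Z)^×, its order divides φ(37) = 37 − 1 = 36 = 2^2 · 3^2.
Divisors of 36: 1, 2, 3, 4, 6, 9, 12, 18, 36.
Test each divisor d:
9^1 ≡ 9
9^2 ≡ 7
9^3 ≡ 26
9^4 ≡ 12
9^6 ≡ 10
9^9 ≡ 1
So ord_37(9) = 9.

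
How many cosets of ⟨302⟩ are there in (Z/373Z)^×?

4

The order of 302 must divide φ(373) = 373 − 1 = 372 = 2^2 · 3 · 31.
Divisors of 372: 1, 2, 3, 4, 6, 12, 31, 62, 93, 124, 186, 372.
Check 302^d mod 373 for each divisor in increasing order:
302^1 ≡ 302 (mod 373)
302^2 ≡ 192 (mod 373)
302^3 ≡ 169 (mod 373)
302^4 ≡ 310 (mod 373)
302^6 ≡ 213 (mod 373)
302^12 ≡ 236 (mod 373)
302^31 ≡ 88 (mod 373)
302^62 ≡ 284 (mod 373)
302^93 ≡ 1 (mod 373) ✓
So ord_373(302) = 93, hence |⟨302⟩| = 93.
Index = |(Z/373Z)^×| / |⟨302⟩| = 372 / 93 = 4.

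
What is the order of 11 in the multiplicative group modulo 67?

66

By Lagrange's theorem, ord_67(11) divides φ(67) = 67 − 1 = 66 = 2 · 3 · 11.
Divisors of 66: 1, 2, 3, 6, 11, 22, 33, 66.
Check 11^d mod 67 for each divisor in increasing order:
11^1 ≡ 11
11^2 ≡ 54
11^3 ≡ 58
11^6 ≡ 14
11^11 ≡ 30
11^22 ≡ 29
11^33 ≡ 66
11^66 ≡ 1
The smallest such exponent is 66, so the order of 11 is 66.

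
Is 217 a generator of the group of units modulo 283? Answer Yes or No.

φ(283) = 283 − 1 = 282 = 2 · 3 · 47.
Test 217^(282/q) mod 283 for each prime factor q of 282:
217^141 ≡ 282 (mod 283)  [q = 2: ≢ 1 ✓]
217^94 ≡ 1 (mod 283)  [q = 3: ≡ 1 ✗]
217^6 ≡ 175 (mod 283)  [q = 47: ≢ 1 ✓]
Since 217^94 ≡ 1, the order of 217 divides 94 < 282, so 217 is not a primitive root.

No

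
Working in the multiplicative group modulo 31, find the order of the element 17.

30

ord(17) | φ(31) = 31 − 1 = 30 = 2 · 3 · 5.
Divisors of 30: 1, 2, 3, 5, 6, 10, 15, 30.
Compute 17^d (mod 31) for the divisors d until we hit 1:
17^1 ≡ 17 (mod 31)
17^2 ≡ 10 (mod 31)
17^3 ≡ 15 (mod 31)
17^5 ≡ 26 (mod 31)
17^6 ≡ 8 (mod 31)
17^10 ≡ 25 (mod 31)
17^15 ≡ 30 (mod 31)
17^30 ≡ 1 (mod 31) ✓
Hence ord(17) = 30.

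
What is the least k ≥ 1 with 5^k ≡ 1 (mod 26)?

Since 5 ∈ (Z/26Z)^×, its order divides φ(26) = φ(2)·φ(13) = 1·12 = 12 = 2^2 · 3.
Divisors of 12: 1, 2, 3, 4, 6, 12.
Check 5^d mod 26 for each divisor in increasing order:
5^1 ≡ 5 (mod 26)
5^2 ≡ 25 (mod 26)
5^3 ≡ 21 (mod 26)
5^4 ≡ 1 (mod 26) ✓
So ord_26(5) = 4.

4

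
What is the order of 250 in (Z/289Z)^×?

The order of 250 must divide φ(289) = φ(17^2) = 17·(17−1) = 272 = 2^4 · 17.
Divisors of 272: 1, 2, 4, 8, 16, 17, 34, 68, 136, 272.
Evaluate successive powers at the divisors of 272:
250^1 ≡ 250
250^2 ≡ 76
250^4 ≡ 285
250^8 ≡ 16
250^16 ≡ 256
250^17 ≡ 131
250^34 ≡ 110
250^68 ≡ 251
250^136 ≡ 288
250^272 ≡ 1
Therefore the multiplicative order of 250 modulo 289 is 272.

272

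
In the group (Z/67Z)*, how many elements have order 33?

20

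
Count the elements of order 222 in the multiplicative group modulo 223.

72

φ(223) = 223 − 1 = 222 = 2 · 3 · 37.
In a cyclic group of order 222, there are φ(d) elements of order d for each divisor d of 222, and zero for non-divisors.
222 = 2 · 3 · 37 divides 222, and φ(222) = 72.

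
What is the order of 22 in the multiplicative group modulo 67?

11

Since 22 ∈ (Z/67Z)^×, its order divides φ(67) = 67 − 1 = 66 = 2 · 3 · 11.
Divisors of 66: 1, 2, 3, 6, 11, 22, 33, 66.
Check 22^d mod 67 for each divisor in increasing order:
22^1 ≡ 22
22^2 ≡ 15
22^3 ≡ 62
22^6 ≡ 25
22^11 ≡ 1
The smallest such exponent is 11, so the order of 22 is 11.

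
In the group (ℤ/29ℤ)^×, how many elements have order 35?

0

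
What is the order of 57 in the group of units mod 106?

26

The order of 57 must divide φ(106) = φ(2)·φ(53) = 1·52 = 52 = 2^2 · 13.
Divisors of 52: 1, 2, 4, 13, 26, 52.
Test each divisor d:
57^1 ≡ 57
57^2 ≡ 69
57^4 ≡ 97
57^13 ≡ 105
57^26 ≡ 1
The smallest such exponent is 26, so the order of 57 is 26.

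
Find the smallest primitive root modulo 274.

3

φ(274) = φ(2)·φ(137) = 1·136 = 136 = 2^3 · 17.
Test candidates g = 2, 3, … against the prime factors q ∈ {2, 17} of φ(274): g is a generator iff g^(136/q) ≢ 1 for every such q.
g = 2: gcd(2, 274) = 2 > 1, not a unit — skip.
g = 3: 3^68 ≡ 273; 3^8 ≡ 259 — none is 1, so 3 is a primitive root.
The smallest primitive root modulo 274 is 3.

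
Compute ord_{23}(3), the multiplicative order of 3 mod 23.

11

By Lagrange's theorem, ord_23(3) divides φ(23) = 23 − 1 = 22 = 2 · 11.
Divisors of 22: 1, 2, 11, 22.
Check 3^d mod 23 for each divisor in increasing order:
3^1 ≡ 3 (mod 23)
3^2 ≡ 9 (mod 23)
3^11 ≡ 1 (mod 23) ✓
So ord_23(3) = 11.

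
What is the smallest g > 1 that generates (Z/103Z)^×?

φ(103) = 103 − 1 = 102 = 2 · 3 · 17.
g is a primitive root iff g^(102/q) ≢ 1 (mod 103) for each prime q ∈ {2, 3, 17}.
g = 2: 2^51 ≡ 1 — hits 1, so not a primitive root.
g = 3: 3^51 ≡ 102; 3^34 ≡ 1 — hits 1, so not a primitive root.
g = 4: 4^51 ≡ 1 — hits 1, so not a primitive root.
g = 5: 5^51 ≡ 102; 5^34 ≡ 56; 5^6 ≡ 72 — none is 1, so 5 is a primitive root.
Hence the least primitive root of 103 is 5.

5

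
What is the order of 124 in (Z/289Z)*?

272

ord(124) | φ(289) = φ(17^2) = 17·(17−1) = 272 = 2^4 · 17.
Divisors of 272: 1, 2, 4, 8, 16, 17, 34, 68, 136, 272.
Check 124^d mod 289 for each divisor in increasing order:
124^1 ≡ 124
124^2 ≡ 59
124^4 ≡ 13
124^8 ≡ 169
124^16 ≡ 239
124^17 ≡ 158
124^34 ≡ 110
124^68 ≡ 251
124^136 ≡ 288
124^272 ≡ 1
Hence ord(124) = 272.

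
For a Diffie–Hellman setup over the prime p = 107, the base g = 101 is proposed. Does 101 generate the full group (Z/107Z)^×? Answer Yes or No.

No

φ(107) = 107 − 1 = 106 = 2 · 53.
Test 101^(106/q) mod 107 for each prime factor q of 106:
101^53 ≡ 1 (mod 107)  [q = 2: ≡ 1 ✗]
101^2 ≡ 36 (mod 107)  [q = 53: ≢ 1 ✓]
101^53 ≡ 1 shows ord(101) | 53, strictly less than φ(107); not a primitive root.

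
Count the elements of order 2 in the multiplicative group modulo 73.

φ(73) = 73 − 1 = 72 = 2^3 · 3^2.
Since (Z/73Z)^× is cyclic of order 72, the number of elements of order d is φ(d) when d | 72 and 0 otherwise.
2 | 72, and φ(2) = 2 − 1 = 1.

1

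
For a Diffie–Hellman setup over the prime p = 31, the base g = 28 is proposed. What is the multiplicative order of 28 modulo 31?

Since 28 ∈ (Z/31Z)^×, its order divides φ(31) = 31 − 1 = 30 = 2 · 3 · 5.
Divisors of 30: 1, 2, 3, 5, 6, 10, 15, 30.
Compute 28^d (mod 31) for the divisors d until we hit 1:
28^1 ≡ 28 (mod 31)
28^2 ≡ 9 (mod 31)
28^3 ≡ 4 (mod 31)
28^5 ≡ 5 (mod 31)
28^6 ≡ 16 (mod 31)
28^10 ≡ 25 (mod 31)
28^15 ≡ 1 (mod 31) ✓
So ord_31(28) = 15.

15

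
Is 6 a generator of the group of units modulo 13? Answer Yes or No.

φ(13) = 13 − 1 = 12 = 2^2 · 3.
It suffices to check that the order of 6 is not a proper divisor of 12: compute 6^(12/q) for q ∈ {2, 3}.
6^6 ≡ 12 (mod 13)  [q = 2: ≢ 1 ✓]
6^4 ≡ 9 (mod 13)  [q = 3: ≢ 1 ✓]
None equal 1, so ord_13(6) = 12: 6 is a primitive root.

Yes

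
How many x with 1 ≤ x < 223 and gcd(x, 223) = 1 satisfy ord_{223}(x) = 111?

φ(223) = 223 − 1 = 222 = 2 · 3 · 37.
In a cyclic group of order 222, there are φ(d) elements of order d for each divisor d of 222, and zero for non-divisors.
111 = 3 · 37 divides 222, and φ(111) = 72.

72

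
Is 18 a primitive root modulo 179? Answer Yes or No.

Yes

φ(179) = 179 − 1 = 178 = 2 · 89.
18 is a primitive root mod 179 iff 18^(φ(179)/q) ≢ 1 for every prime q | φ(179), i.e. q ∈ {2, 89}.
18^89 ≡ 178 (mod 179)  [q = 2: ≢ 1 ✓]
18^2 ≡ 145 (mod 179)  [q = 89: ≢ 1 ✓]
None equal 1, so ord_179(18) = 178: 18 is a primitive root.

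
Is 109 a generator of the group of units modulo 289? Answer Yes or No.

Yes

φ(289) = φ(17^2) = 17·(17−1) = 272 = 2^4 · 17.
An element g generates (Z/289Z)^× iff g^(272/q) ≢ 1 (mod 289) for each prime q ∈ {2, 17}.
109^136 ≡ 288 (mod 289)  [q = 2: ≢ 1 ✓]
109^16 ≡ 120 (mod 289)  [q = 17: ≢ 1 ✓]
Every test exponent gives a nontrivial residue, hence 109 generates the full group.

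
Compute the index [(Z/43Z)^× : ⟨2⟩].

ord(2) | φ(43) = 43 − 1 = 42 = 2 · 3 · 7.
Divisors of 42: 1, 2, 3, 6, 7, 14, 21, 42.
Compute 2^d (mod 43) for the divisors d until we hit 1:
2^1 ≡ 2 (mod 43)
2^2 ≡ 4 (mod 43)
2^3 ≡ 8 (mod 43)
2^6 ≡ 21 (mod 43)
2^7 ≡ 42 (mod 43)
2^14 ≡ 1 (mod 43) ✓
The order of 2 is 14, so the subgroup it generates has 14 elements.
[(Z/43Z)^× : ⟨2⟩] = 42/14 = 3.

3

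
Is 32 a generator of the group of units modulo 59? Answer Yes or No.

Yes

φ(59) = 59 − 1 = 58 = 2 · 29.
32 is a primitive root mod 59 iff 32^(φ(59)/q) ≢ 1 for every prime q | φ(59), i.e. q ∈ {2, 29}.
32^29 ≡ 58 (mod 59)  [q = 2: ≢ 1 ✓]
32^2 ≡ 21 (mod 59)  [q = 29: ≢ 1 ✓]
None equal 1, so ord_59(32) = 58: 32 is a primitive root.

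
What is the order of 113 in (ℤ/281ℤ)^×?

By Lagrange's theorem, ord_281(113) divides φ(281) = 281 − 1 = 280 = 2^3 · 5 · 7.
Divisors of 280: 1, 2, 4, 5, 7, 8, 10, 14, 20, 28, 35, 40, 56, 70, 140, 280.
Compute 113^d (mod 281) for the divisors d until we hit 1:
113^1 ≡ 113
113^2 ≡ 124
113^4 ≡ 202
113^5 ≡ 65
113^7 ≡ 192
113^8 ≡ 59
113^10 ≡ 10
113^14 ≡ 53
113^20 ≡ 100
113^28 ≡ 280
113^35 ≡ 89
113^40 ≡ 165
113^56 ≡ 1
Hence ord(113) = 56.

56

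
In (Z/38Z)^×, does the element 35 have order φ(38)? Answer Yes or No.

No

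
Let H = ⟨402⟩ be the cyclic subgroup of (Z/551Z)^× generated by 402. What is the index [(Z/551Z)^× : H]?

4

Since 402 ∈ (Z/551Z)^×, its order divides φ(551) = φ(19·29) = (19−1)·(29−1) = 18·28 = 504 = 2^3 · 3^2 · 7.
Divisors of 504: 1, 2, 3, 4, 6, 7, 8, 9, 12, 14, 18, 21, 24, 28, 36, 42, 56, 63, 72, 84, 126, 168, 252, 504.
Check 402^d mod 551 for each divisor in increasing order:
402^1 ≡ 402
402^2 ≡ 161
402^3 ≡ 255
402^4 ≡ 24
402^6 ≡ 7
402^7 ≡ 59
402^8 ≡ 25
402^9 ≡ 132
402^12 ≡ 49
402^14 ≡ 175
402^18 ≡ 343
402^21 ≡ 407
402^24 ≡ 197
402^28 ≡ 320
402^36 ≡ 286
402^42 ≡ 349
402^56 ≡ 465
402^63 ≡ 436
402^72 ≡ 248
402^84 ≡ 30
402^126 ≡ 1
The order of 402 is 126, so the subgroup it generates has 126 elements.
[(Z/551Z)^× : ⟨402⟩] = 504/126 = 4.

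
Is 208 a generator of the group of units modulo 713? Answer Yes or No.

No

713 = 23 · 31 is a product of two distinct odd primes, so (Z/713Z)^× ≅ (Z/23Z)^× × (Z/31Z)^× is not cyclic.
No primitive root modulo 713 exists; in particular 208 is not one.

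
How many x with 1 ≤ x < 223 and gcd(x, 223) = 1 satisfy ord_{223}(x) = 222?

72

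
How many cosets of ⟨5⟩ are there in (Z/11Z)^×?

2

The order of 5 must divide φ(11) = 11 − 1 = 10 = 2 · 5.
Divisors of 10: 1, 2, 5, 10.
Check 5^d mod 11 for each divisor in increasing order:
5^1 ≡ 5 (mod 11)
5^2 ≡ 3 (mod 11)
5^5 ≡ 1 (mod 11) ✓
Thus |⟨5⟩| = ord(5) = 5.
[(Z/11Z)^× : ⟨5⟩] = 10/5 = 2.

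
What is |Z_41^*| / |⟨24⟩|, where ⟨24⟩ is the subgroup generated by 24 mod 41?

1

By Lagrange's theorem, ord_41(24) divides φ(41) = 41 − 1 = 40 = 2^3 · 5.
Divisors of 40: 1, 2, 4, 5, 8, 10, 20, 40.
Test each divisor d:
24^1 ≡ 24 (mod 41)
24^2 ≡ 2 (mod 41)
24^4 ≡ 4 (mod 41)
24^5 ≡ 14 (mod 41)
24^8 ≡ 16 (mod 41)
24^10 ≡ 32 (mod 41)
24^20 ≡ 40 (mod 41)
24^40 ≡ 1 (mod 41) ✓
Thus |⟨24⟩| = ord(24) = 40.
[(Z/41Z)^× : ⟨24⟩] = 40/40 = 1.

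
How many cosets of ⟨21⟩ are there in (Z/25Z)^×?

4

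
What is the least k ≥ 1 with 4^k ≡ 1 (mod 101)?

50

Since 4 ∈ (Z/101Z)^×, its order divides φ(101) = 101 − 1 = 100 = 2^2 · 5^2.
Divisors of 100: 1, 2, 4, 5, 10, 20, 25, 50, 100.
Compute 4^d (mod 101) for the divisors d until we hit 1:
4^1 ≡ 4 (mod 101)
4^2 ≡ 16 (mod 101)
4^4 ≡ 54 (mod 101)
4^5 ≡ 14 (mod 101)
4^10 ≡ 95 (mod 101)
4^20 ≡ 36 (mod 101)
4^25 ≡ 100 (mod 101)
4^50 ≡ 1 (mod 101) ✓
Therefore the multiplicative order of 4 modulo 101 is 50.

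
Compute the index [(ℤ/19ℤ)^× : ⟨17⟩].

2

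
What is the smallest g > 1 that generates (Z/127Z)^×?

3

φ(127) = 127 − 1 = 126 = 2 · 3^2 · 7.
Test candidates g = 2, 3, … against the prime factors q ∈ {2, 3, 7} of φ(127): g is a generator iff g^(126/q) ≢ 1 for every such q.
g = 2: 2^63 ≡ 1 — hits 1, so not a primitive root.
g = 3: 3^63 ≡ 126; 3^42 ≡ 107; 3^18 ≡ 4 — none is 1, so 3 is a primitive root.
The smallest primitive root modulo 127 is 3.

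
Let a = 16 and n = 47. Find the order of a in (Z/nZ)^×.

Since 16 ∈ (Z/47Z)^×, its order divides φ(47) = 47 − 1 = 46 = 2 · 23.
Divisors of 46: 1, 2, 23, 46.
Test each divisor d:
16^1 ≡ 16 (mod 47)
16^2 ≡ 21 (mod 47)
16^23 ≡ 1 (mod 47) ✓
Therefore the multiplicative order of 16 modulo 47 is 23.

23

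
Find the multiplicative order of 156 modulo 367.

122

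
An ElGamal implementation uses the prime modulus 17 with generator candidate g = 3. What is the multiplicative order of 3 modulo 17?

16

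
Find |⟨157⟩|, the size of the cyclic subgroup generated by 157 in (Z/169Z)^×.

13

ord(157) | φ(169) = φ(13^2) = 13·(13−1) = 156 = 2^2 · 3 · 13.
Divisors of 156: 1, 2, 3, 4, 6, 12, 13, 26, 39, 52, 78, 156.
Test each divisor d:
157^1 ≡ 157
157^2 ≡ 144
157^3 ≡ 131
157^4 ≡ 118
157^6 ≡ 92
157^12 ≡ 14
157^13 ≡ 1
Hence ord(157) = 13.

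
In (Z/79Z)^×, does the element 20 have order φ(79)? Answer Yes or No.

φ(79) = 79 − 1 = 78 = 2 · 3 · 13.
20 is a primitive root mod 79 iff 20^(φ(79)/q) ≢ 1 for every prime q | φ(79), i.e. q ∈ {2, 3, 13}.
20^39 ≡ 1 (mod 79)  [q = 2: ≡ 1 ✗]
20^26 ≡ 23 (mod 79)  [q = 3: ≢ 1 ✓]
20^6 ≡ 46 (mod 79)  [q = 13: ≢ 1 ✓]
20^39 ≡ 1 shows ord(20) | 39, strictly less than φ(79); not a primitive root.

No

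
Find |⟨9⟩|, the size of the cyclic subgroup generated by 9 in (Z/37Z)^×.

9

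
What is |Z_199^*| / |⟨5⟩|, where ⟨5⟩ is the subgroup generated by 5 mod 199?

6

ord(5) | φ(199) = 199 − 1 = 198 = 2 · 3^2 · 11.
Divisors of 198: 1, 2, 3, 6, 9, 11, 18, 22, 33, 66, 99, 198.
Compute 5^d (mod 199) for the divisors d until we hit 1:
5^1 ≡ 5
5^2 ≡ 25
5^3 ≡ 125
5^6 ≡ 103
5^9 ≡ 139
5^11 ≡ 92
5^18 ≡ 18
5^22 ≡ 106
5^33 ≡ 1
Thus |⟨5⟩| = ord(5) = 33.
[(Z/199Z)^× : ⟨5⟩] = 198/33 = 6.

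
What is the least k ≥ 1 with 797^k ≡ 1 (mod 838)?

The order of 797 must divide φ(838) = φ(2)·φ(419) = 1·418 = 418 = 2 · 11 · 19.
Divisors of 418: 1, 2, 11, 19, 22, 38, 209, 418.
Compute 797^d (mod 838) for the divisors d until we hit 1:
797^1 ≡ 797 (mod 838)
797^2 ≡ 5 (mod 838)
797^11 ≡ 89 (mod 838)
797^19 ≡ 317 (mod 838)
797^22 ≡ 379 (mod 838)
797^38 ≡ 767 (mod 838)
797^209 ≡ 837 (mod 838)
797^418 ≡ 1 (mod 838) ✓
So ord_838(797) = 418.

418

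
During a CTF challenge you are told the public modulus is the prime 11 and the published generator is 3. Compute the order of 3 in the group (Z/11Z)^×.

5

Since 3 ∈ (Z/11Z)^×, its order divides φ(11) = 11 − 1 = 10 = 2 · 5.
Divisors of 10: 1, 2, 5, 10.
Test each divisor d:
3^1 ≡ 3 (mod 11)
3^2 ≡ 9 (mod 11)
3^5 ≡ 1 (mod 11) ✓
So ord_11(3) = 5.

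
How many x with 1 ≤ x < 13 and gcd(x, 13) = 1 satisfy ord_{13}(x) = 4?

φ(13) = 13 − 1 = 12 = 2^2 · 3.
In a cyclic group of order 12, there are φ(d) elements of order d for each divisor d of 12, and zero for non-divisors.
4 = 2^2 divides 12, and φ(4) = 2.

2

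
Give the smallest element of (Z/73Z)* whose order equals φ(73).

5

φ(73) = 73 − 1 = 72 = 2^3 · 3^2.
Test candidates g = 2, 3, … against the prime factors q ∈ {2, 3} of φ(73): g is a generator iff g^(72/q) ≢ 1 for every such q.
g = 2: 2^36 ≡ 1 — hits 1, so not a primitive root.
g = 3: 3^36 ≡ 1 — hits 1, so not a primitive root.
g = 4: 4^36 ≡ 1 — hits 1, so not a primitive root.
g = 5: 5^36 ≡ 72; 5^24 ≡ 8 — none is 1, so 5 is a primitive root.
The smallest primitive root modulo 73 is 5.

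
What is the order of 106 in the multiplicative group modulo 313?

312

Since 106 ∈ (Z/313Z)^×, its order divides φ(313) = 313 − 1 = 312 = 2^3 · 3 · 13.
Divisors of 312: 1, 2, 3, 4, 6, 8, 12, 13, 24, 26, 39, 52, 78, 104, 156, 312.
Evaluate successive powers at the divisors of 312:
106^1 ≡ 106 (mod 313)
106^2 ≡ 281 (mod 313)
106^3 ≡ 51 (mod 313)
106^4 ≡ 85 (mod 313)
106^6 ≡ 97 (mod 313)
106^8 ≡ 26 (mod 313)
106^12 ≡ 19 (mod 313)
106^13 ≡ 136 (mod 313)
106^24 ≡ 48 (mod 313)
106^26 ≡ 29 (mod 313)
106^39 ≡ 188 (mod 313)
106^52 ≡ 215 (mod 313)
106^78 ≡ 288 (mod 313)
106^104 ≡ 214 (mod 313)
106^156 ≡ 312 (mod 313)
106^312 ≡ 1 (mod 313) ✓
Hence ord(106) = 312.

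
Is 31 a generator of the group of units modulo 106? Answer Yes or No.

Yes

φ(106) = φ(2)·φ(53) = 1·52 = 52 = 2^2 · 13.
Test 31^(52/q) mod 106 for each prime factor q of 52:
31^26 ≡ 105 (mod 106)  [q = 2: ≢ 1 ✓]
31^4 ≡ 49 (mod 106)  [q = 13: ≢ 1 ✓]
All checks pass, so 31 has order 52 and is a primitive root modulo 106.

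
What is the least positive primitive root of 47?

φ(47) = 47 − 1 = 46 = 2 · 23.
Test candidates g = 2, 3, … against the prime factors q ∈ {2, 23} of φ(47): g is a generator iff g^(46/q) ≢ 1 for every such q.
g = 2: 2^23 ≡ 1 — hits 1, so not a primitive root.
g = 3: 3^23 ≡ 1 — hits 1, so not a primitive root.
g = 4: 4^23 ≡ 1 — hits 1, so not a primitive root.
g = 5: 5^23 ≡ 46; 5^2 ≡ 25 — none is 1, so 5 is a primitive root.
So 5 is the smallest generator of (Z/47Z)^×.

5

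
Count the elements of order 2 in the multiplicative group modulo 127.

φ(127) = 127 − 1 = 126 = 2 · 3^2 · 7.
Since (Z/127Z)^× is cyclic of order 126, the number of elements of order d is φ(d) when d | 126 and 0 otherwise.
2 | 126, and φ(2) = 2 − 1 = 1.

1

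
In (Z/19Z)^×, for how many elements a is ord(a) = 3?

φ(19) = 19 − 1 = 18 = 2 · 3^2.
In a cyclic group of order 18, there are φ(d) elements of order d for each divisor d of 18, and zero for non-divisors.
3 | 18, and φ(3) = 3 − 1 = 2.

2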